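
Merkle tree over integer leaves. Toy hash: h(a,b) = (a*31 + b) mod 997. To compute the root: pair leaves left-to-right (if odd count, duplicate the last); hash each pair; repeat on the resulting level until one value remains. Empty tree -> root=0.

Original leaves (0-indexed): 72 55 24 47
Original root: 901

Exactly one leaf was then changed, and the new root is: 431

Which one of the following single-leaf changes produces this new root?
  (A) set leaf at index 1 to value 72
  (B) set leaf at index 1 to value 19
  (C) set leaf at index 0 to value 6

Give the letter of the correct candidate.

Answer: A

Derivation:
Original leaves: [72, 55, 24, 47]
Target new root: 431
Try each candidate change and compute the resulting root:
Candidate A: set leaf[1] = 72 -> leaves = [72, 72, 24, 47]
  L0: [72, 72, 24, 47]
  L1: h(72,72)=(72*31+72)%997=310 h(24,47)=(24*31+47)%997=791 -> [310, 791]
  L2: h(310,791)=(310*31+791)%997=431 -> [431]
  root = 431 == target 431  ** MATCH **
Candidate B: set leaf[1] = 19 -> leaves = [72, 19, 24, 47]
  L0: [72, 19, 24, 47]
  L1: h(72,19)=(72*31+19)%997=257 h(24,47)=(24*31+47)%997=791 -> [257, 791]
  L2: h(257,791)=(257*31+791)%997=782 -> [782]
  root = 782 != target 431
Candidate C: set leaf[0] = 6 -> leaves = [6, 55, 24, 47]
  L0: [6, 55, 24, 47]
  L1: h(6,55)=(6*31+55)%997=241 h(24,47)=(24*31+47)%997=791 -> [241, 791]
  L2: h(241,791)=(241*31+791)%997=286 -> [286]
  root = 286 != target 431
Candidate A produces the target root.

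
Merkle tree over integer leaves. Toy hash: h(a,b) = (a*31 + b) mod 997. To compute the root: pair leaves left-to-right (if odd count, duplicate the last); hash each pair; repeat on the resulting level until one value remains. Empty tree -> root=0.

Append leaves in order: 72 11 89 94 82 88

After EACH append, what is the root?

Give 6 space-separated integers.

After append 72 (leaves=[72]):
  L0: [72]
  root=72
After append 11 (leaves=[72, 11]):
  L0: [72, 11]
  L1: h(72,11)=(72*31+11)%997=249 -> [249]
  root=249
After append 89 (leaves=[72, 11, 89]):
  L0: [72, 11, 89]
  L1: h(72,11)=(72*31+11)%997=249 h(89,89)=(89*31+89)%997=854 -> [249, 854]
  L2: h(249,854)=(249*31+854)%997=597 -> [597]
  root=597
After append 94 (leaves=[72, 11, 89, 94]):
  L0: [72, 11, 89, 94]
  L1: h(72,11)=(72*31+11)%997=249 h(89,94)=(89*31+94)%997=859 -> [249, 859]
  L2: h(249,859)=(249*31+859)%997=602 -> [602]
  root=602
After append 82 (leaves=[72, 11, 89, 94, 82]):
  L0: [72, 11, 89, 94, 82]
  L1: h(72,11)=(72*31+11)%997=249 h(89,94)=(89*31+94)%997=859 h(82,82)=(82*31+82)%997=630 -> [249, 859, 630]
  L2: h(249,859)=(249*31+859)%997=602 h(630,630)=(630*31+630)%997=220 -> [602, 220]
  L3: h(602,220)=(602*31+220)%997=936 -> [936]
  root=936
After append 88 (leaves=[72, 11, 89, 94, 82, 88]):
  L0: [72, 11, 89, 94, 82, 88]
  L1: h(72,11)=(72*31+11)%997=249 h(89,94)=(89*31+94)%997=859 h(82,88)=(82*31+88)%997=636 -> [249, 859, 636]
  L2: h(249,859)=(249*31+859)%997=602 h(636,636)=(636*31+636)%997=412 -> [602, 412]
  L3: h(602,412)=(602*31+412)%997=131 -> [131]
  root=131

Answer: 72 249 597 602 936 131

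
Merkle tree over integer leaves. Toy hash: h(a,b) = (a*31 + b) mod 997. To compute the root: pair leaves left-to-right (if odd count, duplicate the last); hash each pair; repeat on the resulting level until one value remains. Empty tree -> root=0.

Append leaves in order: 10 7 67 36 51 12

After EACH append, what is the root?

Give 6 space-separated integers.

Answer: 10 317 7 973 633 382

Derivation:
After append 10 (leaves=[10]):
  L0: [10]
  root=10
After append 7 (leaves=[10, 7]):
  L0: [10, 7]
  L1: h(10,7)=(10*31+7)%997=317 -> [317]
  root=317
After append 67 (leaves=[10, 7, 67]):
  L0: [10, 7, 67]
  L1: h(10,7)=(10*31+7)%997=317 h(67,67)=(67*31+67)%997=150 -> [317, 150]
  L2: h(317,150)=(317*31+150)%997=7 -> [7]
  root=7
After append 36 (leaves=[10, 7, 67, 36]):
  L0: [10, 7, 67, 36]
  L1: h(10,7)=(10*31+7)%997=317 h(67,36)=(67*31+36)%997=119 -> [317, 119]
  L2: h(317,119)=(317*31+119)%997=973 -> [973]
  root=973
After append 51 (leaves=[10, 7, 67, 36, 51]):
  L0: [10, 7, 67, 36, 51]
  L1: h(10,7)=(10*31+7)%997=317 h(67,36)=(67*31+36)%997=119 h(51,51)=(51*31+51)%997=635 -> [317, 119, 635]
  L2: h(317,119)=(317*31+119)%997=973 h(635,635)=(635*31+635)%997=380 -> [973, 380]
  L3: h(973,380)=(973*31+380)%997=633 -> [633]
  root=633
After append 12 (leaves=[10, 7, 67, 36, 51, 12]):
  L0: [10, 7, 67, 36, 51, 12]
  L1: h(10,7)=(10*31+7)%997=317 h(67,36)=(67*31+36)%997=119 h(51,12)=(51*31+12)%997=596 -> [317, 119, 596]
  L2: h(317,119)=(317*31+119)%997=973 h(596,596)=(596*31+596)%997=129 -> [973, 129]
  L3: h(973,129)=(973*31+129)%997=382 -> [382]
  root=382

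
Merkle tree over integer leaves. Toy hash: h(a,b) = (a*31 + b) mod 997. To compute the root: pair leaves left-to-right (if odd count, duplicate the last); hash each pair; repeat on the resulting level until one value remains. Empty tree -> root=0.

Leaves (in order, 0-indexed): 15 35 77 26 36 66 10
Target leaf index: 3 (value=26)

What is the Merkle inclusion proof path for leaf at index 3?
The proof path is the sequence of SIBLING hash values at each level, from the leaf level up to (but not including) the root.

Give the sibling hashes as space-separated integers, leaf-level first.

Answer: 77 500 73

Derivation:
L0 (leaves): [15, 35, 77, 26, 36, 66, 10], target index=3
L1: h(15,35)=(15*31+35)%997=500 [pair 0] h(77,26)=(77*31+26)%997=419 [pair 1] h(36,66)=(36*31+66)%997=185 [pair 2] h(10,10)=(10*31+10)%997=320 [pair 3] -> [500, 419, 185, 320]
  Sibling for proof at L0: 77
L2: h(500,419)=(500*31+419)%997=964 [pair 0] h(185,320)=(185*31+320)%997=73 [pair 1] -> [964, 73]
  Sibling for proof at L1: 500
L3: h(964,73)=(964*31+73)%997=47 [pair 0] -> [47]
  Sibling for proof at L2: 73
Root: 47
Proof path (sibling hashes from leaf to root): [77, 500, 73]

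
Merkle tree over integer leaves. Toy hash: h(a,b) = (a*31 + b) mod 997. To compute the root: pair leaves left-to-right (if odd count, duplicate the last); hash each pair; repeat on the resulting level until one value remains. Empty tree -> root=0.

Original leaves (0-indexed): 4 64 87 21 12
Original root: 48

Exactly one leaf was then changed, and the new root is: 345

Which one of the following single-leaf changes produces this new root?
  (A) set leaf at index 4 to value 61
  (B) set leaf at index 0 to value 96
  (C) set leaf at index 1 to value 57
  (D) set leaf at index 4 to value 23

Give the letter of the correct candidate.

Answer: D

Derivation:
Original leaves: [4, 64, 87, 21, 12]
Target new root: 345
Try each candidate change and compute the resulting root:
Candidate A: set leaf[4] = 61 -> leaves = [4, 64, 87, 21, 61]
  L0: [4, 64, 87, 21, 61]
  L1: h(4,64)=(4*31+64)%997=188 h(87,21)=(87*31+21)%997=724 h(61,61)=(61*31+61)%997=955 -> [188, 724, 955]
  L2: h(188,724)=(188*31+724)%997=570 h(955,955)=(955*31+955)%997=650 -> [570, 650]
  L3: h(570,650)=(570*31+650)%997=374 -> [374]
  root = 374 != target 345
Candidate B: set leaf[0] = 96 -> leaves = [96, 64, 87, 21, 12]
  L0: [96, 64, 87, 21, 12]
  L1: h(96,64)=(96*31+64)%997=49 h(87,21)=(87*31+21)%997=724 h(12,12)=(12*31+12)%997=384 -> [49, 724, 384]
  L2: h(49,724)=(49*31+724)%997=249 h(384,384)=(384*31+384)%997=324 -> [249, 324]
  L3: h(249,324)=(249*31+324)%997=67 -> [67]
  root = 67 != target 345
Candidate C: set leaf[1] = 57 -> leaves = [4, 57, 87, 21, 12]
  L0: [4, 57, 87, 21, 12]
  L1: h(4,57)=(4*31+57)%997=181 h(87,21)=(87*31+21)%997=724 h(12,12)=(12*31+12)%997=384 -> [181, 724, 384]
  L2: h(181,724)=(181*31+724)%997=353 h(384,384)=(384*31+384)%997=324 -> [353, 324]
  L3: h(353,324)=(353*31+324)%997=300 -> [300]
  root = 300 != target 345
Candidate D: set leaf[4] = 23 -> leaves = [4, 64, 87, 21, 23]
  L0: [4, 64, 87, 21, 23]
  L1: h(4,64)=(4*31+64)%997=188 h(87,21)=(87*31+21)%997=724 h(23,23)=(23*31+23)%997=736 -> [188, 724, 736]
  L2: h(188,724)=(188*31+724)%997=570 h(736,736)=(736*31+736)%997=621 -> [570, 621]
  L3: h(570,621)=(570*31+621)%997=345 -> [345]
  root = 345 == target 345  ** MATCH **
Candidate D produces the target root.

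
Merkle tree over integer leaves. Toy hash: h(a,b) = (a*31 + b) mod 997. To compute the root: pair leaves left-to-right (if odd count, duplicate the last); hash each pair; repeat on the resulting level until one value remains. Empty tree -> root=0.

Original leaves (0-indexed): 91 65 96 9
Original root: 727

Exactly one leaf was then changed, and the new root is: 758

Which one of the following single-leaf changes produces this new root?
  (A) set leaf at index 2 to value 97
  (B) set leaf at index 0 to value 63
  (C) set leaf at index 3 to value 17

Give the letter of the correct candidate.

Original leaves: [91, 65, 96, 9]
Target new root: 758
Try each candidate change and compute the resulting root:
Candidate A: set leaf[2] = 97 -> leaves = [91, 65, 97, 9]
  L0: [91, 65, 97, 9]
  L1: h(91,65)=(91*31+65)%997=892 h(97,9)=(97*31+9)%997=25 -> [892, 25]
  L2: h(892,25)=(892*31+25)%997=758 -> [758]
  root = 758 == target 758  ** MATCH **
Candidate B: set leaf[0] = 63 -> leaves = [63, 65, 96, 9]
  L0: [63, 65, 96, 9]
  L1: h(63,65)=(63*31+65)%997=24 h(96,9)=(96*31+9)%997=991 -> [24, 991]
  L2: h(24,991)=(24*31+991)%997=738 -> [738]
  root = 738 != target 758
Candidate C: set leaf[3] = 17 -> leaves = [91, 65, 96, 17]
  L0: [91, 65, 96, 17]
  L1: h(91,65)=(91*31+65)%997=892 h(96,17)=(96*31+17)%997=2 -> [892, 2]
  L2: h(892,2)=(892*31+2)%997=735 -> [735]
  root = 735 != target 758
Candidate A produces the target root.

Answer: A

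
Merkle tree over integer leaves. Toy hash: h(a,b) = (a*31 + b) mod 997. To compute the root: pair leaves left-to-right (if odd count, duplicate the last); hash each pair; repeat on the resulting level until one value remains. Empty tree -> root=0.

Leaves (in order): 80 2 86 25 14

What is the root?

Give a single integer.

Answer: 429

Derivation:
L0: [80, 2, 86, 25, 14]
L1: h(80,2)=(80*31+2)%997=488 h(86,25)=(86*31+25)%997=697 h(14,14)=(14*31+14)%997=448 -> [488, 697, 448]
L2: h(488,697)=(488*31+697)%997=870 h(448,448)=(448*31+448)%997=378 -> [870, 378]
L3: h(870,378)=(870*31+378)%997=429 -> [429]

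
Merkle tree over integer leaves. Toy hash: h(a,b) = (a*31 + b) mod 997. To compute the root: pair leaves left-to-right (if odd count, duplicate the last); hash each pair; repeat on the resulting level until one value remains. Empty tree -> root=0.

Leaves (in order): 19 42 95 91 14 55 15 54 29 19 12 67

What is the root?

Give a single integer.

L0: [19, 42, 95, 91, 14, 55, 15, 54, 29, 19, 12, 67]
L1: h(19,42)=(19*31+42)%997=631 h(95,91)=(95*31+91)%997=45 h(14,55)=(14*31+55)%997=489 h(15,54)=(15*31+54)%997=519 h(29,19)=(29*31+19)%997=918 h(12,67)=(12*31+67)%997=439 -> [631, 45, 489, 519, 918, 439]
L2: h(631,45)=(631*31+45)%997=663 h(489,519)=(489*31+519)%997=723 h(918,439)=(918*31+439)%997=981 -> [663, 723, 981]
L3: h(663,723)=(663*31+723)%997=339 h(981,981)=(981*31+981)%997=485 -> [339, 485]
L4: h(339,485)=(339*31+485)%997=27 -> [27]

Answer: 27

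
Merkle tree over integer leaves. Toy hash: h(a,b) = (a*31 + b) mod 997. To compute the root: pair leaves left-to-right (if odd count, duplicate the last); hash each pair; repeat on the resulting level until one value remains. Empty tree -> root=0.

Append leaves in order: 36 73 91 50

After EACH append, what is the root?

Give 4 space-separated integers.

Answer: 36 192 888 847

Derivation:
After append 36 (leaves=[36]):
  L0: [36]
  root=36
After append 73 (leaves=[36, 73]):
  L0: [36, 73]
  L1: h(36,73)=(36*31+73)%997=192 -> [192]
  root=192
After append 91 (leaves=[36, 73, 91]):
  L0: [36, 73, 91]
  L1: h(36,73)=(36*31+73)%997=192 h(91,91)=(91*31+91)%997=918 -> [192, 918]
  L2: h(192,918)=(192*31+918)%997=888 -> [888]
  root=888
After append 50 (leaves=[36, 73, 91, 50]):
  L0: [36, 73, 91, 50]
  L1: h(36,73)=(36*31+73)%997=192 h(91,50)=(91*31+50)%997=877 -> [192, 877]
  L2: h(192,877)=(192*31+877)%997=847 -> [847]
  root=847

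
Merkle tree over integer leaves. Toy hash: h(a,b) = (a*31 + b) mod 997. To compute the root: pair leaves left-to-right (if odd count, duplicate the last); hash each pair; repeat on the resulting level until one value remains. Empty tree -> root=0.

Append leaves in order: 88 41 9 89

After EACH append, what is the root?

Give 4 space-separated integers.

After append 88 (leaves=[88]):
  L0: [88]
  root=88
After append 41 (leaves=[88, 41]):
  L0: [88, 41]
  L1: h(88,41)=(88*31+41)%997=775 -> [775]
  root=775
After append 9 (leaves=[88, 41, 9]):
  L0: [88, 41, 9]
  L1: h(88,41)=(88*31+41)%997=775 h(9,9)=(9*31+9)%997=288 -> [775, 288]
  L2: h(775,288)=(775*31+288)%997=385 -> [385]
  root=385
After append 89 (leaves=[88, 41, 9, 89]):
  L0: [88, 41, 9, 89]
  L1: h(88,41)=(88*31+41)%997=775 h(9,89)=(9*31+89)%997=368 -> [775, 368]
  L2: h(775,368)=(775*31+368)%997=465 -> [465]
  root=465

Answer: 88 775 385 465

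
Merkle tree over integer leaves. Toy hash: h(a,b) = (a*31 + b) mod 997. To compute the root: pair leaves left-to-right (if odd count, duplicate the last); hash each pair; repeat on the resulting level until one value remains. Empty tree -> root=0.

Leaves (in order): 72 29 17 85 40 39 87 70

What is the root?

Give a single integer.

L0: [72, 29, 17, 85, 40, 39, 87, 70]
L1: h(72,29)=(72*31+29)%997=267 h(17,85)=(17*31+85)%997=612 h(40,39)=(40*31+39)%997=282 h(87,70)=(87*31+70)%997=773 -> [267, 612, 282, 773]
L2: h(267,612)=(267*31+612)%997=913 h(282,773)=(282*31+773)%997=542 -> [913, 542]
L3: h(913,542)=(913*31+542)%997=929 -> [929]

Answer: 929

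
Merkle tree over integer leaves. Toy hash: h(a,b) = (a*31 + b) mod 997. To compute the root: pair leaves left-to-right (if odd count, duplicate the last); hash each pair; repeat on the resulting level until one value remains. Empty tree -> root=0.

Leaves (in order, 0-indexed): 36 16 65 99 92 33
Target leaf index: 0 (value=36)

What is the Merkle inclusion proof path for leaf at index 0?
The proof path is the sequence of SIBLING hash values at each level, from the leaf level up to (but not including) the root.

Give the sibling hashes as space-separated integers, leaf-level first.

Answer: 16 120 596

Derivation:
L0 (leaves): [36, 16, 65, 99, 92, 33], target index=0
L1: h(36,16)=(36*31+16)%997=135 [pair 0] h(65,99)=(65*31+99)%997=120 [pair 1] h(92,33)=(92*31+33)%997=891 [pair 2] -> [135, 120, 891]
  Sibling for proof at L0: 16
L2: h(135,120)=(135*31+120)%997=317 [pair 0] h(891,891)=(891*31+891)%997=596 [pair 1] -> [317, 596]
  Sibling for proof at L1: 120
L3: h(317,596)=(317*31+596)%997=453 [pair 0] -> [453]
  Sibling for proof at L2: 596
Root: 453
Proof path (sibling hashes from leaf to root): [16, 120, 596]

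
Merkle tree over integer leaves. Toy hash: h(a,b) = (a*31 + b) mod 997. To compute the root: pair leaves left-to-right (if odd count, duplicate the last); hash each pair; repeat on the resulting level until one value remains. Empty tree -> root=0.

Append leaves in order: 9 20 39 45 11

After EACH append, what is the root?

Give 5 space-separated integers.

Answer: 9 299 547 553 491

Derivation:
After append 9 (leaves=[9]):
  L0: [9]
  root=9
After append 20 (leaves=[9, 20]):
  L0: [9, 20]
  L1: h(9,20)=(9*31+20)%997=299 -> [299]
  root=299
After append 39 (leaves=[9, 20, 39]):
  L0: [9, 20, 39]
  L1: h(9,20)=(9*31+20)%997=299 h(39,39)=(39*31+39)%997=251 -> [299, 251]
  L2: h(299,251)=(299*31+251)%997=547 -> [547]
  root=547
After append 45 (leaves=[9, 20, 39, 45]):
  L0: [9, 20, 39, 45]
  L1: h(9,20)=(9*31+20)%997=299 h(39,45)=(39*31+45)%997=257 -> [299, 257]
  L2: h(299,257)=(299*31+257)%997=553 -> [553]
  root=553
After append 11 (leaves=[9, 20, 39, 45, 11]):
  L0: [9, 20, 39, 45, 11]
  L1: h(9,20)=(9*31+20)%997=299 h(39,45)=(39*31+45)%997=257 h(11,11)=(11*31+11)%997=352 -> [299, 257, 352]
  L2: h(299,257)=(299*31+257)%997=553 h(352,352)=(352*31+352)%997=297 -> [553, 297]
  L3: h(553,297)=(553*31+297)%997=491 -> [491]
  root=491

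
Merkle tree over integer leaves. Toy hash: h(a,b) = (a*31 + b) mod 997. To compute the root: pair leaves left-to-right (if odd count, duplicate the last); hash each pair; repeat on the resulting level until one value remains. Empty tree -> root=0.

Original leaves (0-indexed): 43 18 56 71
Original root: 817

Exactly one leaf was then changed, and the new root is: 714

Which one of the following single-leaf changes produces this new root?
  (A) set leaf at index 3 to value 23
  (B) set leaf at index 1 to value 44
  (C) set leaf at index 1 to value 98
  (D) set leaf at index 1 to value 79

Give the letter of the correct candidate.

Answer: D

Derivation:
Original leaves: [43, 18, 56, 71]
Target new root: 714
Try each candidate change and compute the resulting root:
Candidate A: set leaf[3] = 23 -> leaves = [43, 18, 56, 23]
  L0: [43, 18, 56, 23]
  L1: h(43,18)=(43*31+18)%997=354 h(56,23)=(56*31+23)%997=762 -> [354, 762]
  L2: h(354,762)=(354*31+762)%997=769 -> [769]
  root = 769 != target 714
Candidate B: set leaf[1] = 44 -> leaves = [43, 44, 56, 71]
  L0: [43, 44, 56, 71]
  L1: h(43,44)=(43*31+44)%997=380 h(56,71)=(56*31+71)%997=810 -> [380, 810]
  L2: h(380,810)=(380*31+810)%997=626 -> [626]
  root = 626 != target 714
Candidate C: set leaf[1] = 98 -> leaves = [43, 98, 56, 71]
  L0: [43, 98, 56, 71]
  L1: h(43,98)=(43*31+98)%997=434 h(56,71)=(56*31+71)%997=810 -> [434, 810]
  L2: h(434,810)=(434*31+810)%997=306 -> [306]
  root = 306 != target 714
Candidate D: set leaf[1] = 79 -> leaves = [43, 79, 56, 71]
  L0: [43, 79, 56, 71]
  L1: h(43,79)=(43*31+79)%997=415 h(56,71)=(56*31+71)%997=810 -> [415, 810]
  L2: h(415,810)=(415*31+810)%997=714 -> [714]
  root = 714 == target 714  ** MATCH **
Candidate D produces the target root.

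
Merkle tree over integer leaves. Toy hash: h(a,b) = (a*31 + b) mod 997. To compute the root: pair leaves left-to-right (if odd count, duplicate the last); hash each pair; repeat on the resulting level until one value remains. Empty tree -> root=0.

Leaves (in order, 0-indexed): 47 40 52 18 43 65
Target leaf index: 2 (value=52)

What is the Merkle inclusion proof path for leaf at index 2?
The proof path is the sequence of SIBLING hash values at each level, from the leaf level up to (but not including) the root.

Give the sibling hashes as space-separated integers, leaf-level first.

Answer: 18 500 868

Derivation:
L0 (leaves): [47, 40, 52, 18, 43, 65], target index=2
L1: h(47,40)=(47*31+40)%997=500 [pair 0] h(52,18)=(52*31+18)%997=633 [pair 1] h(43,65)=(43*31+65)%997=401 [pair 2] -> [500, 633, 401]
  Sibling for proof at L0: 18
L2: h(500,633)=(500*31+633)%997=181 [pair 0] h(401,401)=(401*31+401)%997=868 [pair 1] -> [181, 868]
  Sibling for proof at L1: 500
L3: h(181,868)=(181*31+868)%997=497 [pair 0] -> [497]
  Sibling for proof at L2: 868
Root: 497
Proof path (sibling hashes from leaf to root): [18, 500, 868]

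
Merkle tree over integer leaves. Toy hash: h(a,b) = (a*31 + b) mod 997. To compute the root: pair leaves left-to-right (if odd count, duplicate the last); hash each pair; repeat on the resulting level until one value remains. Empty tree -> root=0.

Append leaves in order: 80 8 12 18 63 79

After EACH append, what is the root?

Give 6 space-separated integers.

Answer: 80 494 743 749 992 507

Derivation:
After append 80 (leaves=[80]):
  L0: [80]
  root=80
After append 8 (leaves=[80, 8]):
  L0: [80, 8]
  L1: h(80,8)=(80*31+8)%997=494 -> [494]
  root=494
After append 12 (leaves=[80, 8, 12]):
  L0: [80, 8, 12]
  L1: h(80,8)=(80*31+8)%997=494 h(12,12)=(12*31+12)%997=384 -> [494, 384]
  L2: h(494,384)=(494*31+384)%997=743 -> [743]
  root=743
After append 18 (leaves=[80, 8, 12, 18]):
  L0: [80, 8, 12, 18]
  L1: h(80,8)=(80*31+8)%997=494 h(12,18)=(12*31+18)%997=390 -> [494, 390]
  L2: h(494,390)=(494*31+390)%997=749 -> [749]
  root=749
After append 63 (leaves=[80, 8, 12, 18, 63]):
  L0: [80, 8, 12, 18, 63]
  L1: h(80,8)=(80*31+8)%997=494 h(12,18)=(12*31+18)%997=390 h(63,63)=(63*31+63)%997=22 -> [494, 390, 22]
  L2: h(494,390)=(494*31+390)%997=749 h(22,22)=(22*31+22)%997=704 -> [749, 704]
  L3: h(749,704)=(749*31+704)%997=992 -> [992]
  root=992
After append 79 (leaves=[80, 8, 12, 18, 63, 79]):
  L0: [80, 8, 12, 18, 63, 79]
  L1: h(80,8)=(80*31+8)%997=494 h(12,18)=(12*31+18)%997=390 h(63,79)=(63*31+79)%997=38 -> [494, 390, 38]
  L2: h(494,390)=(494*31+390)%997=749 h(38,38)=(38*31+38)%997=219 -> [749, 219]
  L3: h(749,219)=(749*31+219)%997=507 -> [507]
  root=507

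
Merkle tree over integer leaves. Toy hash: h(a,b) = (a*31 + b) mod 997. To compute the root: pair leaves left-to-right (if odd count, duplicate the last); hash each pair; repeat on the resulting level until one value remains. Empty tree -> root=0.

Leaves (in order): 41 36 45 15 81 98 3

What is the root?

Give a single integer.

L0: [41, 36, 45, 15, 81, 98, 3]
L1: h(41,36)=(41*31+36)%997=310 h(45,15)=(45*31+15)%997=413 h(81,98)=(81*31+98)%997=615 h(3,3)=(3*31+3)%997=96 -> [310, 413, 615, 96]
L2: h(310,413)=(310*31+413)%997=53 h(615,96)=(615*31+96)%997=218 -> [53, 218]
L3: h(53,218)=(53*31+218)%997=864 -> [864]

Answer: 864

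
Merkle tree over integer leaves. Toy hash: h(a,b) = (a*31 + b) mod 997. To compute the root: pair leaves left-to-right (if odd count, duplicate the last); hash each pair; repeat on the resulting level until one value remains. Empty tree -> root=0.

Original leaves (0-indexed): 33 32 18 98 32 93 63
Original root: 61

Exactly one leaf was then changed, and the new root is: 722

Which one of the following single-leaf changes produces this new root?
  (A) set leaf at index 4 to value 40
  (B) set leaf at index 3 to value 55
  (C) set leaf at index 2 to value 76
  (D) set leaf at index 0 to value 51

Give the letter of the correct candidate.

Answer: B

Derivation:
Original leaves: [33, 32, 18, 98, 32, 93, 63]
Target new root: 722
Try each candidate change and compute the resulting root:
Candidate A: set leaf[4] = 40 -> leaves = [33, 32, 18, 98, 40, 93, 63]
  L0: [33, 32, 18, 98, 40, 93, 63]
  L1: h(33,32)=(33*31+32)%997=58 h(18,98)=(18*31+98)%997=656 h(40,93)=(40*31+93)%997=336 h(63,63)=(63*31+63)%997=22 -> [58, 656, 336, 22]
  L2: h(58,656)=(58*31+656)%997=460 h(336,22)=(336*31+22)%997=468 -> [460, 468]
  L3: h(460,468)=(460*31+468)%997=770 -> [770]
  root = 770 != target 722
Candidate B: set leaf[3] = 55 -> leaves = [33, 32, 18, 55, 32, 93, 63]
  L0: [33, 32, 18, 55, 32, 93, 63]
  L1: h(33,32)=(33*31+32)%997=58 h(18,55)=(18*31+55)%997=613 h(32,93)=(32*31+93)%997=88 h(63,63)=(63*31+63)%997=22 -> [58, 613, 88, 22]
  L2: h(58,613)=(58*31+613)%997=417 h(88,22)=(88*31+22)%997=756 -> [417, 756]
  L3: h(417,756)=(417*31+756)%997=722 -> [722]
  root = 722 == target 722  ** MATCH **
Candidate C: set leaf[2] = 76 -> leaves = [33, 32, 76, 98, 32, 93, 63]
  L0: [33, 32, 76, 98, 32, 93, 63]
  L1: h(33,32)=(33*31+32)%997=58 h(76,98)=(76*31+98)%997=460 h(32,93)=(32*31+93)%997=88 h(63,63)=(63*31+63)%997=22 -> [58, 460, 88, 22]
  L2: h(58,460)=(58*31+460)%997=264 h(88,22)=(88*31+22)%997=756 -> [264, 756]
  L3: h(264,756)=(264*31+756)%997=964 -> [964]
  root = 964 != target 722
Candidate D: set leaf[0] = 51 -> leaves = [51, 32, 18, 98, 32, 93, 63]
  L0: [51, 32, 18, 98, 32, 93, 63]
  L1: h(51,32)=(51*31+32)%997=616 h(18,98)=(18*31+98)%997=656 h(32,93)=(32*31+93)%997=88 h(63,63)=(63*31+63)%997=22 -> [616, 656, 88, 22]
  L2: h(616,656)=(616*31+656)%997=809 h(88,22)=(88*31+22)%997=756 -> [809, 756]
  L3: h(809,756)=(809*31+756)%997=910 -> [910]
  root = 910 != target 722
Candidate B produces the target root.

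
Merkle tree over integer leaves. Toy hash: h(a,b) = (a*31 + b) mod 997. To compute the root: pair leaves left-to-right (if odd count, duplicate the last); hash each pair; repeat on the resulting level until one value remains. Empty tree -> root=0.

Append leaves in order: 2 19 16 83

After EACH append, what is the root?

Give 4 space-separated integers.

After append 2 (leaves=[2]):
  L0: [2]
  root=2
After append 19 (leaves=[2, 19]):
  L0: [2, 19]
  L1: h(2,19)=(2*31+19)%997=81 -> [81]
  root=81
After append 16 (leaves=[2, 19, 16]):
  L0: [2, 19, 16]
  L1: h(2,19)=(2*31+19)%997=81 h(16,16)=(16*31+16)%997=512 -> [81, 512]
  L2: h(81,512)=(81*31+512)%997=32 -> [32]
  root=32
After append 83 (leaves=[2, 19, 16, 83]):
  L0: [2, 19, 16, 83]
  L1: h(2,19)=(2*31+19)%997=81 h(16,83)=(16*31+83)%997=579 -> [81, 579]
  L2: h(81,579)=(81*31+579)%997=99 -> [99]
  root=99

Answer: 2 81 32 99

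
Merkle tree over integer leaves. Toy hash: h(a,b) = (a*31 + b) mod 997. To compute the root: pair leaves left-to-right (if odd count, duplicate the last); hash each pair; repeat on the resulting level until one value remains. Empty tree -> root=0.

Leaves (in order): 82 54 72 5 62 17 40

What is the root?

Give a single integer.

L0: [82, 54, 72, 5, 62, 17, 40]
L1: h(82,54)=(82*31+54)%997=602 h(72,5)=(72*31+5)%997=243 h(62,17)=(62*31+17)%997=942 h(40,40)=(40*31+40)%997=283 -> [602, 243, 942, 283]
L2: h(602,243)=(602*31+243)%997=959 h(942,283)=(942*31+283)%997=572 -> [959, 572]
L3: h(959,572)=(959*31+572)%997=391 -> [391]

Answer: 391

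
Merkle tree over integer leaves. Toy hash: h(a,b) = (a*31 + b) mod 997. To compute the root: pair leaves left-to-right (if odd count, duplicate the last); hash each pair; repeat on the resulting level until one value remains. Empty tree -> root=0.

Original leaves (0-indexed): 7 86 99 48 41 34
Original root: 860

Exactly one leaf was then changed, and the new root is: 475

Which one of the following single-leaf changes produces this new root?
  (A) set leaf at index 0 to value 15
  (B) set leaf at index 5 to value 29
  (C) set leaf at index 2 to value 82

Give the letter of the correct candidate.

Answer: C

Derivation:
Original leaves: [7, 86, 99, 48, 41, 34]
Target new root: 475
Try each candidate change and compute the resulting root:
Candidate A: set leaf[0] = 15 -> leaves = [15, 86, 99, 48, 41, 34]
  L0: [15, 86, 99, 48, 41, 34]
  L1: h(15,86)=(15*31+86)%997=551 h(99,48)=(99*31+48)%997=126 h(41,34)=(41*31+34)%997=308 -> [551, 126, 308]
  L2: h(551,126)=(551*31+126)%997=258 h(308,308)=(308*31+308)%997=883 -> [258, 883]
  L3: h(258,883)=(258*31+883)%997=905 -> [905]
  root = 905 != target 475
Candidate B: set leaf[5] = 29 -> leaves = [7, 86, 99, 48, 41, 29]
  L0: [7, 86, 99, 48, 41, 29]
  L1: h(7,86)=(7*31+86)%997=303 h(99,48)=(99*31+48)%997=126 h(41,29)=(41*31+29)%997=303 -> [303, 126, 303]
  L2: h(303,126)=(303*31+126)%997=546 h(303,303)=(303*31+303)%997=723 -> [546, 723]
  L3: h(546,723)=(546*31+723)%997=700 -> [700]
  root = 700 != target 475
Candidate C: set leaf[2] = 82 -> leaves = [7, 86, 82, 48, 41, 34]
  L0: [7, 86, 82, 48, 41, 34]
  L1: h(7,86)=(7*31+86)%997=303 h(82,48)=(82*31+48)%997=596 h(41,34)=(41*31+34)%997=308 -> [303, 596, 308]
  L2: h(303,596)=(303*31+596)%997=19 h(308,308)=(308*31+308)%997=883 -> [19, 883]
  L3: h(19,883)=(19*31+883)%997=475 -> [475]
  root = 475 == target 475  ** MATCH **
Candidate C produces the target root.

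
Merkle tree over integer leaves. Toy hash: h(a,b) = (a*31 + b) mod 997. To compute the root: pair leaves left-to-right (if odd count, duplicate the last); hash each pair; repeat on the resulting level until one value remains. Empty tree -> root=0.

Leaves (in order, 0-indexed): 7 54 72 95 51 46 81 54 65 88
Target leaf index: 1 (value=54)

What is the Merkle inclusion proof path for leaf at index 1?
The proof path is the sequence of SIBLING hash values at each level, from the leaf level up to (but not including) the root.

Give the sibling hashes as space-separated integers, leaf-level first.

L0 (leaves): [7, 54, 72, 95, 51, 46, 81, 54, 65, 88], target index=1
L1: h(7,54)=(7*31+54)%997=271 [pair 0] h(72,95)=(72*31+95)%997=333 [pair 1] h(51,46)=(51*31+46)%997=630 [pair 2] h(81,54)=(81*31+54)%997=571 [pair 3] h(65,88)=(65*31+88)%997=109 [pair 4] -> [271, 333, 630, 571, 109]
  Sibling for proof at L0: 7
L2: h(271,333)=(271*31+333)%997=758 [pair 0] h(630,571)=(630*31+571)%997=161 [pair 1] h(109,109)=(109*31+109)%997=497 [pair 2] -> [758, 161, 497]
  Sibling for proof at L1: 333
L3: h(758,161)=(758*31+161)%997=728 [pair 0] h(497,497)=(497*31+497)%997=949 [pair 1] -> [728, 949]
  Sibling for proof at L2: 161
L4: h(728,949)=(728*31+949)%997=586 [pair 0] -> [586]
  Sibling for proof at L3: 949
Root: 586
Proof path (sibling hashes from leaf to root): [7, 333, 161, 949]

Answer: 7 333 161 949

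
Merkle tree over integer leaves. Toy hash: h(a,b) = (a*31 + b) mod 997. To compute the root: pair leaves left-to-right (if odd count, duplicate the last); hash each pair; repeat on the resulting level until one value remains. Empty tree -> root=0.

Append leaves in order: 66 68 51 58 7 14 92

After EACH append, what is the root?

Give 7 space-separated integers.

After append 66 (leaves=[66]):
  L0: [66]
  root=66
After append 68 (leaves=[66, 68]):
  L0: [66, 68]
  L1: h(66,68)=(66*31+68)%997=120 -> [120]
  root=120
After append 51 (leaves=[66, 68, 51]):
  L0: [66, 68, 51]
  L1: h(66,68)=(66*31+68)%997=120 h(51,51)=(51*31+51)%997=635 -> [120, 635]
  L2: h(120,635)=(120*31+635)%997=367 -> [367]
  root=367
After append 58 (leaves=[66, 68, 51, 58]):
  L0: [66, 68, 51, 58]
  L1: h(66,68)=(66*31+68)%997=120 h(51,58)=(51*31+58)%997=642 -> [120, 642]
  L2: h(120,642)=(120*31+642)%997=374 -> [374]
  root=374
After append 7 (leaves=[66, 68, 51, 58, 7]):
  L0: [66, 68, 51, 58, 7]
  L1: h(66,68)=(66*31+68)%997=120 h(51,58)=(51*31+58)%997=642 h(7,7)=(7*31+7)%997=224 -> [120, 642, 224]
  L2: h(120,642)=(120*31+642)%997=374 h(224,224)=(224*31+224)%997=189 -> [374, 189]
  L3: h(374,189)=(374*31+189)%997=816 -> [816]
  root=816
After append 14 (leaves=[66, 68, 51, 58, 7, 14]):
  L0: [66, 68, 51, 58, 7, 14]
  L1: h(66,68)=(66*31+68)%997=120 h(51,58)=(51*31+58)%997=642 h(7,14)=(7*31+14)%997=231 -> [120, 642, 231]
  L2: h(120,642)=(120*31+642)%997=374 h(231,231)=(231*31+231)%997=413 -> [374, 413]
  L3: h(374,413)=(374*31+413)%997=43 -> [43]
  root=43
After append 92 (leaves=[66, 68, 51, 58, 7, 14, 92]):
  L0: [66, 68, 51, 58, 7, 14, 92]
  L1: h(66,68)=(66*31+68)%997=120 h(51,58)=(51*31+58)%997=642 h(7,14)=(7*31+14)%997=231 h(92,92)=(92*31+92)%997=950 -> [120, 642, 231, 950]
  L2: h(120,642)=(120*31+642)%997=374 h(231,950)=(231*31+950)%997=135 -> [374, 135]
  L3: h(374,135)=(374*31+135)%997=762 -> [762]
  root=762

Answer: 66 120 367 374 816 43 762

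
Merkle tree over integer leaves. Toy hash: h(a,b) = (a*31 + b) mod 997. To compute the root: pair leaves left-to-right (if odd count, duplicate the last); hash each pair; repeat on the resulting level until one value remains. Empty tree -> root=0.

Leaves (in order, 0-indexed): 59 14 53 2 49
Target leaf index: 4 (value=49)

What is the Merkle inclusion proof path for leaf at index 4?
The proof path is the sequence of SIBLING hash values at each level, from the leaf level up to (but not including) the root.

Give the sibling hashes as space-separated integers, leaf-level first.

Answer: 49 571 952

Derivation:
L0 (leaves): [59, 14, 53, 2, 49], target index=4
L1: h(59,14)=(59*31+14)%997=846 [pair 0] h(53,2)=(53*31+2)%997=648 [pair 1] h(49,49)=(49*31+49)%997=571 [pair 2] -> [846, 648, 571]
  Sibling for proof at L0: 49
L2: h(846,648)=(846*31+648)%997=952 [pair 0] h(571,571)=(571*31+571)%997=326 [pair 1] -> [952, 326]
  Sibling for proof at L1: 571
L3: h(952,326)=(952*31+326)%997=925 [pair 0] -> [925]
  Sibling for proof at L2: 952
Root: 925
Proof path (sibling hashes from leaf to root): [49, 571, 952]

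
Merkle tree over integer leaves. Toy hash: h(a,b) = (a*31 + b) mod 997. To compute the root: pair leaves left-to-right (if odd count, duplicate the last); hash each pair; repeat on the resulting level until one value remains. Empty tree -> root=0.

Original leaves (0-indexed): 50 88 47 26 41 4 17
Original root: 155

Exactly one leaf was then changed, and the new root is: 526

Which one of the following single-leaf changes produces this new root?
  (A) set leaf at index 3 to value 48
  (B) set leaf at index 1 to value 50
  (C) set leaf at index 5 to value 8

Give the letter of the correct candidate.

Original leaves: [50, 88, 47, 26, 41, 4, 17]
Target new root: 526
Try each candidate change and compute the resulting root:
Candidate A: set leaf[3] = 48 -> leaves = [50, 88, 47, 48, 41, 4, 17]
  L0: [50, 88, 47, 48, 41, 4, 17]
  L1: h(50,88)=(50*31+88)%997=641 h(47,48)=(47*31+48)%997=508 h(41,4)=(41*31+4)%997=278 h(17,17)=(17*31+17)%997=544 -> [641, 508, 278, 544]
  L2: h(641,508)=(641*31+508)%997=439 h(278,544)=(278*31+544)%997=189 -> [439, 189]
  L3: h(439,189)=(439*31+189)%997=837 -> [837]
  root = 837 != target 526
Candidate B: set leaf[1] = 50 -> leaves = [50, 50, 47, 26, 41, 4, 17]
  L0: [50, 50, 47, 26, 41, 4, 17]
  L1: h(50,50)=(50*31+50)%997=603 h(47,26)=(47*31+26)%997=486 h(41,4)=(41*31+4)%997=278 h(17,17)=(17*31+17)%997=544 -> [603, 486, 278, 544]
  L2: h(603,486)=(603*31+486)%997=236 h(278,544)=(278*31+544)%997=189 -> [236, 189]
  L3: h(236,189)=(236*31+189)%997=526 -> [526]
  root = 526 == target 526  ** MATCH **
Candidate C: set leaf[5] = 8 -> leaves = [50, 88, 47, 26, 41, 8, 17]
  L0: [50, 88, 47, 26, 41, 8, 17]
  L1: h(50,88)=(50*31+88)%997=641 h(47,26)=(47*31+26)%997=486 h(41,8)=(41*31+8)%997=282 h(17,17)=(17*31+17)%997=544 -> [641, 486, 282, 544]
  L2: h(641,486)=(641*31+486)%997=417 h(282,544)=(282*31+544)%997=313 -> [417, 313]
  L3: h(417,313)=(417*31+313)%997=279 -> [279]
  root = 279 != target 526
Candidate B produces the target root.

Answer: B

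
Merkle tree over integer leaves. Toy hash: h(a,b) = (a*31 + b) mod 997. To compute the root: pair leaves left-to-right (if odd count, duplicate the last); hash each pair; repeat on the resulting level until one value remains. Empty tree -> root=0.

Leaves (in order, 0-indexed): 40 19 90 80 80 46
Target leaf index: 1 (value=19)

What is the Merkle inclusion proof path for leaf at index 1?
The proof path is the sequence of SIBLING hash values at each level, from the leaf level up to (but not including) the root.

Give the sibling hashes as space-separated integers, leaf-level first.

Answer: 40 876 75

Derivation:
L0 (leaves): [40, 19, 90, 80, 80, 46], target index=1
L1: h(40,19)=(40*31+19)%997=262 [pair 0] h(90,80)=(90*31+80)%997=876 [pair 1] h(80,46)=(80*31+46)%997=532 [pair 2] -> [262, 876, 532]
  Sibling for proof at L0: 40
L2: h(262,876)=(262*31+876)%997=25 [pair 0] h(532,532)=(532*31+532)%997=75 [pair 1] -> [25, 75]
  Sibling for proof at L1: 876
L3: h(25,75)=(25*31+75)%997=850 [pair 0] -> [850]
  Sibling for proof at L2: 75
Root: 850
Proof path (sibling hashes from leaf to root): [40, 876, 75]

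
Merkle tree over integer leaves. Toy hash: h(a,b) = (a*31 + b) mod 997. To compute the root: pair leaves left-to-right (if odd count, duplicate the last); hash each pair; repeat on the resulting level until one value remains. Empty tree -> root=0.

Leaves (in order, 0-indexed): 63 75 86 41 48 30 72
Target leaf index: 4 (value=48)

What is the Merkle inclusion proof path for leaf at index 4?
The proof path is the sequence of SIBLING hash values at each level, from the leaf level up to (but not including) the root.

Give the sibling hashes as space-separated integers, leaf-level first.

L0 (leaves): [63, 75, 86, 41, 48, 30, 72], target index=4
L1: h(63,75)=(63*31+75)%997=34 [pair 0] h(86,41)=(86*31+41)%997=713 [pair 1] h(48,30)=(48*31+30)%997=521 [pair 2] h(72,72)=(72*31+72)%997=310 [pair 3] -> [34, 713, 521, 310]
  Sibling for proof at L0: 30
L2: h(34,713)=(34*31+713)%997=770 [pair 0] h(521,310)=(521*31+310)%997=509 [pair 1] -> [770, 509]
  Sibling for proof at L1: 310
L3: h(770,509)=(770*31+509)%997=451 [pair 0] -> [451]
  Sibling for proof at L2: 770
Root: 451
Proof path (sibling hashes from leaf to root): [30, 310, 770]

Answer: 30 310 770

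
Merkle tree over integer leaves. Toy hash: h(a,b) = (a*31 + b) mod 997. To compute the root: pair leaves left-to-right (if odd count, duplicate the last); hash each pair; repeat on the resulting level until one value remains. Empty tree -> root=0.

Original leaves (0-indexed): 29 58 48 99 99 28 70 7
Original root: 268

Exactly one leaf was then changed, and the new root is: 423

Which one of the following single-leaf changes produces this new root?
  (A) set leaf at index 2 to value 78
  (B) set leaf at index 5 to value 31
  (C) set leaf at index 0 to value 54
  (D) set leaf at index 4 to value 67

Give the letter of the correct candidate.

Answer: D

Derivation:
Original leaves: [29, 58, 48, 99, 99, 28, 70, 7]
Target new root: 423
Try each candidate change and compute the resulting root:
Candidate A: set leaf[2] = 78 -> leaves = [29, 58, 78, 99, 99, 28, 70, 7]
  L0: [29, 58, 78, 99, 99, 28, 70, 7]
  L1: h(29,58)=(29*31+58)%997=957 h(78,99)=(78*31+99)%997=523 h(99,28)=(99*31+28)%997=106 h(70,7)=(70*31+7)%997=183 -> [957, 523, 106, 183]
  L2: h(957,523)=(957*31+523)%997=280 h(106,183)=(106*31+183)%997=478 -> [280, 478]
  L3: h(280,478)=(280*31+478)%997=185 -> [185]
  root = 185 != target 423
Candidate B: set leaf[5] = 31 -> leaves = [29, 58, 48, 99, 99, 31, 70, 7]
  L0: [29, 58, 48, 99, 99, 31, 70, 7]
  L1: h(29,58)=(29*31+58)%997=957 h(48,99)=(48*31+99)%997=590 h(99,31)=(99*31+31)%997=109 h(70,7)=(70*31+7)%997=183 -> [957, 590, 109, 183]
  L2: h(957,590)=(957*31+590)%997=347 h(109,183)=(109*31+183)%997=571 -> [347, 571]
  L3: h(347,571)=(347*31+571)%997=361 -> [361]
  root = 361 != target 423
Candidate C: set leaf[0] = 54 -> leaves = [54, 58, 48, 99, 99, 28, 70, 7]
  L0: [54, 58, 48, 99, 99, 28, 70, 7]
  L1: h(54,58)=(54*31+58)%997=735 h(48,99)=(48*31+99)%997=590 h(99,28)=(99*31+28)%997=106 h(70,7)=(70*31+7)%997=183 -> [735, 590, 106, 183]
  L2: h(735,590)=(735*31+590)%997=444 h(106,183)=(106*31+183)%997=478 -> [444, 478]
  L3: h(444,478)=(444*31+478)%997=284 -> [284]
  root = 284 != target 423
Candidate D: set leaf[4] = 67 -> leaves = [29, 58, 48, 99, 67, 28, 70, 7]
  L0: [29, 58, 48, 99, 67, 28, 70, 7]
  L1: h(29,58)=(29*31+58)%997=957 h(48,99)=(48*31+99)%997=590 h(67,28)=(67*31+28)%997=111 h(70,7)=(70*31+7)%997=183 -> [957, 590, 111, 183]
  L2: h(957,590)=(957*31+590)%997=347 h(111,183)=(111*31+183)%997=633 -> [347, 633]
  L3: h(347,633)=(347*31+633)%997=423 -> [423]
  root = 423 == target 423  ** MATCH **
Candidate D produces the target root.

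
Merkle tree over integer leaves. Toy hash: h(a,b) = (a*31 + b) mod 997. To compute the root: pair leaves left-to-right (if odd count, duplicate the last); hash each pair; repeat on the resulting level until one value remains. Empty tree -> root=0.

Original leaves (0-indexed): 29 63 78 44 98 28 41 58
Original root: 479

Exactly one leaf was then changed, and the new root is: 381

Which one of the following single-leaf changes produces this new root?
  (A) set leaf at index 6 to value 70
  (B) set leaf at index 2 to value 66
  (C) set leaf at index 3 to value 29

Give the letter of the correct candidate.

Answer: A

Derivation:
Original leaves: [29, 63, 78, 44, 98, 28, 41, 58]
Target new root: 381
Try each candidate change and compute the resulting root:
Candidate A: set leaf[6] = 70 -> leaves = [29, 63, 78, 44, 98, 28, 70, 58]
  L0: [29, 63, 78, 44, 98, 28, 70, 58]
  L1: h(29,63)=(29*31+63)%997=962 h(78,44)=(78*31+44)%997=468 h(98,28)=(98*31+28)%997=75 h(70,58)=(70*31+58)%997=234 -> [962, 468, 75, 234]
  L2: h(962,468)=(962*31+468)%997=380 h(75,234)=(75*31+234)%997=565 -> [380, 565]
  L3: h(380,565)=(380*31+565)%997=381 -> [381]
  root = 381 == target 381  ** MATCH **
Candidate B: set leaf[2] = 66 -> leaves = [29, 63, 66, 44, 98, 28, 41, 58]
  L0: [29, 63, 66, 44, 98, 28, 41, 58]
  L1: h(29,63)=(29*31+63)%997=962 h(66,44)=(66*31+44)%997=96 h(98,28)=(98*31+28)%997=75 h(41,58)=(41*31+58)%997=332 -> [962, 96, 75, 332]
  L2: h(962,96)=(962*31+96)%997=8 h(75,332)=(75*31+332)%997=663 -> [8, 663]
  L3: h(8,663)=(8*31+663)%997=911 -> [911]
  root = 911 != target 381
Candidate C: set leaf[3] = 29 -> leaves = [29, 63, 78, 29, 98, 28, 41, 58]
  L0: [29, 63, 78, 29, 98, 28, 41, 58]
  L1: h(29,63)=(29*31+63)%997=962 h(78,29)=(78*31+29)%997=453 h(98,28)=(98*31+28)%997=75 h(41,58)=(41*31+58)%997=332 -> [962, 453, 75, 332]
  L2: h(962,453)=(962*31+453)%997=365 h(75,332)=(75*31+332)%997=663 -> [365, 663]
  L3: h(365,663)=(365*31+663)%997=14 -> [14]
  root = 14 != target 381
Candidate A produces the target root.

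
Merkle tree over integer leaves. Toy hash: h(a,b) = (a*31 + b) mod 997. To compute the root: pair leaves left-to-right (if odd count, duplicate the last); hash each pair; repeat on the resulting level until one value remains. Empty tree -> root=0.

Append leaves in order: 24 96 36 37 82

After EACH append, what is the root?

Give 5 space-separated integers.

After append 24 (leaves=[24]):
  L0: [24]
  root=24
After append 96 (leaves=[24, 96]):
  L0: [24, 96]
  L1: h(24,96)=(24*31+96)%997=840 -> [840]
  root=840
After append 36 (leaves=[24, 96, 36]):
  L0: [24, 96, 36]
  L1: h(24,96)=(24*31+96)%997=840 h(36,36)=(36*31+36)%997=155 -> [840, 155]
  L2: h(840,155)=(840*31+155)%997=273 -> [273]
  root=273
After append 37 (leaves=[24, 96, 36, 37]):
  L0: [24, 96, 36, 37]
  L1: h(24,96)=(24*31+96)%997=840 h(36,37)=(36*31+37)%997=156 -> [840, 156]
  L2: h(840,156)=(840*31+156)%997=274 -> [274]
  root=274
After append 82 (leaves=[24, 96, 36, 37, 82]):
  L0: [24, 96, 36, 37, 82]
  L1: h(24,96)=(24*31+96)%997=840 h(36,37)=(36*31+37)%997=156 h(82,82)=(82*31+82)%997=630 -> [840, 156, 630]
  L2: h(840,156)=(840*31+156)%997=274 h(630,630)=(630*31+630)%997=220 -> [274, 220]
  L3: h(274,220)=(274*31+220)%997=738 -> [738]
  root=738

Answer: 24 840 273 274 738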